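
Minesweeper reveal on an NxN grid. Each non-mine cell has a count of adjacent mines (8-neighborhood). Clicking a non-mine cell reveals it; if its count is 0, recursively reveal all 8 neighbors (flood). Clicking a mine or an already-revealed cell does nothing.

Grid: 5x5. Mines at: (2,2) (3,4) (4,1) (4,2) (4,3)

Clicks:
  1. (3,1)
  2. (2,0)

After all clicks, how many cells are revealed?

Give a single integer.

Click 1 (3,1) count=3: revealed 1 new [(3,1)] -> total=1
Click 2 (2,0) count=0: revealed 15 new [(0,0) (0,1) (0,2) (0,3) (0,4) (1,0) (1,1) (1,2) (1,3) (1,4) (2,0) (2,1) (2,3) (2,4) (3,0)] -> total=16

Answer: 16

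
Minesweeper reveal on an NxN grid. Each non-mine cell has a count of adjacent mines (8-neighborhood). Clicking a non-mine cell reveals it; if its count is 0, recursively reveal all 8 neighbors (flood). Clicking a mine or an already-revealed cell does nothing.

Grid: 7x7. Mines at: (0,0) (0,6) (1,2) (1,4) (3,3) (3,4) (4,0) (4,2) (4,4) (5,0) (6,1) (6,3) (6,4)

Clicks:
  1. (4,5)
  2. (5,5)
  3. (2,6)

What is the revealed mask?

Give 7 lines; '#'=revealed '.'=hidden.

Answer: .......
.....##
.....##
.....##
.....##
.....##
.....##

Derivation:
Click 1 (4,5) count=2: revealed 1 new [(4,5)] -> total=1
Click 2 (5,5) count=2: revealed 1 new [(5,5)] -> total=2
Click 3 (2,6) count=0: revealed 10 new [(1,5) (1,6) (2,5) (2,6) (3,5) (3,6) (4,6) (5,6) (6,5) (6,6)] -> total=12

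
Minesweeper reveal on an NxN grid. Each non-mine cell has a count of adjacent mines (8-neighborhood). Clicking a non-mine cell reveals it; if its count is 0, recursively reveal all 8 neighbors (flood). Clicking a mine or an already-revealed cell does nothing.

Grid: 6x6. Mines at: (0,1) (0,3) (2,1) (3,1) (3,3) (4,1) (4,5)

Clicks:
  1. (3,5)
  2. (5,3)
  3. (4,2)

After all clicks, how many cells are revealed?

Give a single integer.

Click 1 (3,5) count=1: revealed 1 new [(3,5)] -> total=1
Click 2 (5,3) count=0: revealed 6 new [(4,2) (4,3) (4,4) (5,2) (5,3) (5,4)] -> total=7
Click 3 (4,2) count=3: revealed 0 new [(none)] -> total=7

Answer: 7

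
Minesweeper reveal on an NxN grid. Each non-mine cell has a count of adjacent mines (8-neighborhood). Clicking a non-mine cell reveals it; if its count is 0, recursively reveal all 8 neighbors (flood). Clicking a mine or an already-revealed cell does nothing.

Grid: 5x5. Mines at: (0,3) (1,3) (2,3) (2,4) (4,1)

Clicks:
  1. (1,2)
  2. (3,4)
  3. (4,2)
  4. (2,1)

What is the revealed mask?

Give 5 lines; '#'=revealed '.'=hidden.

Answer: ###..
###..
###..
###.#
..#..

Derivation:
Click 1 (1,2) count=3: revealed 1 new [(1,2)] -> total=1
Click 2 (3,4) count=2: revealed 1 new [(3,4)] -> total=2
Click 3 (4,2) count=1: revealed 1 new [(4,2)] -> total=3
Click 4 (2,1) count=0: revealed 11 new [(0,0) (0,1) (0,2) (1,0) (1,1) (2,0) (2,1) (2,2) (3,0) (3,1) (3,2)] -> total=14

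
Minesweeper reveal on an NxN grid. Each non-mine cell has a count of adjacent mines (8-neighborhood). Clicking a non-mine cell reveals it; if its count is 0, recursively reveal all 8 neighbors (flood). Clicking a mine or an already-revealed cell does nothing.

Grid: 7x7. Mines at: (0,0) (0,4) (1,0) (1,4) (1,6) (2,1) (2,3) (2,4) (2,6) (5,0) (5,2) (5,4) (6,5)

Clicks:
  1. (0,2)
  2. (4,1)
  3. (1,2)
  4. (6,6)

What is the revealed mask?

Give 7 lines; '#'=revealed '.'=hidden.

Answer: .###...
.###...
.......
.......
.#.....
.......
......#

Derivation:
Click 1 (0,2) count=0: revealed 6 new [(0,1) (0,2) (0,3) (1,1) (1,2) (1,3)] -> total=6
Click 2 (4,1) count=2: revealed 1 new [(4,1)] -> total=7
Click 3 (1,2) count=2: revealed 0 new [(none)] -> total=7
Click 4 (6,6) count=1: revealed 1 new [(6,6)] -> total=8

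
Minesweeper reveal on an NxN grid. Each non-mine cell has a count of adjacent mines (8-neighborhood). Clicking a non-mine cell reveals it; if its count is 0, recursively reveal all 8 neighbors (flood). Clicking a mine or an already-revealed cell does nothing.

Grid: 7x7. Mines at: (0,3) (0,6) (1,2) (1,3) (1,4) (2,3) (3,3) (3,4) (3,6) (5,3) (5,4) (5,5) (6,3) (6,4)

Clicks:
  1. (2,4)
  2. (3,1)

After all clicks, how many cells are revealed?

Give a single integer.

Click 1 (2,4) count=5: revealed 1 new [(2,4)] -> total=1
Click 2 (3,1) count=0: revealed 19 new [(0,0) (0,1) (1,0) (1,1) (2,0) (2,1) (2,2) (3,0) (3,1) (3,2) (4,0) (4,1) (4,2) (5,0) (5,1) (5,2) (6,0) (6,1) (6,2)] -> total=20

Answer: 20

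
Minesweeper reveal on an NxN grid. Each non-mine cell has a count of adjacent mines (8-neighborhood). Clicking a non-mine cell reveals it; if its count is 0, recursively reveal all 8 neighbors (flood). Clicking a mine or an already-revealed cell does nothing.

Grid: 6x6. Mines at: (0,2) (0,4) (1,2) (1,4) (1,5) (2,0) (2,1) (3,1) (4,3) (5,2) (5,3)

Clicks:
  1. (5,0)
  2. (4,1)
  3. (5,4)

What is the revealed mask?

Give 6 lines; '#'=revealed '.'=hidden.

Click 1 (5,0) count=0: revealed 4 new [(4,0) (4,1) (5,0) (5,1)] -> total=4
Click 2 (4,1) count=2: revealed 0 new [(none)] -> total=4
Click 3 (5,4) count=2: revealed 1 new [(5,4)] -> total=5

Answer: ......
......
......
......
##....
##..#.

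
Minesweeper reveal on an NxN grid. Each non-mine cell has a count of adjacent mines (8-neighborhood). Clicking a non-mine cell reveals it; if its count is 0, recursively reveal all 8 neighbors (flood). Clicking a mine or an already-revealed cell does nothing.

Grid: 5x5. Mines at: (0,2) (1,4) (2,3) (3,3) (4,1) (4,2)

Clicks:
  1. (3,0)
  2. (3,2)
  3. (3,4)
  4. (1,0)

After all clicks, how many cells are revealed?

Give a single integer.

Click 1 (3,0) count=1: revealed 1 new [(3,0)] -> total=1
Click 2 (3,2) count=4: revealed 1 new [(3,2)] -> total=2
Click 3 (3,4) count=2: revealed 1 new [(3,4)] -> total=3
Click 4 (1,0) count=0: revealed 9 new [(0,0) (0,1) (1,0) (1,1) (1,2) (2,0) (2,1) (2,2) (3,1)] -> total=12

Answer: 12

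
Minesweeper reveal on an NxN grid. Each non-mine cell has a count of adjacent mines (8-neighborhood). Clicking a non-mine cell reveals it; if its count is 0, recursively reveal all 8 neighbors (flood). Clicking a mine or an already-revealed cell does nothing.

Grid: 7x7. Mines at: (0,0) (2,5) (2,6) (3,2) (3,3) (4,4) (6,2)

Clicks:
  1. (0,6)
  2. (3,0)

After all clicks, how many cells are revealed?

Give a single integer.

Click 1 (0,6) count=0: revealed 16 new [(0,1) (0,2) (0,3) (0,4) (0,5) (0,6) (1,1) (1,2) (1,3) (1,4) (1,5) (1,6) (2,1) (2,2) (2,3) (2,4)] -> total=16
Click 2 (3,0) count=0: revealed 10 new [(1,0) (2,0) (3,0) (3,1) (4,0) (4,1) (5,0) (5,1) (6,0) (6,1)] -> total=26

Answer: 26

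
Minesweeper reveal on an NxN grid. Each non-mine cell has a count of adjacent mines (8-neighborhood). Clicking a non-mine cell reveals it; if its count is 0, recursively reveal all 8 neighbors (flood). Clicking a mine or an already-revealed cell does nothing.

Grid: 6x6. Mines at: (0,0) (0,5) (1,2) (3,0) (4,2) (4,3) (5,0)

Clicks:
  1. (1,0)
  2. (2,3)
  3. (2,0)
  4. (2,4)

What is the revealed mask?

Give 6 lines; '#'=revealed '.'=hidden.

Answer: ......
#..###
#..###
...###
....##
....##

Derivation:
Click 1 (1,0) count=1: revealed 1 new [(1,0)] -> total=1
Click 2 (2,3) count=1: revealed 1 new [(2,3)] -> total=2
Click 3 (2,0) count=1: revealed 1 new [(2,0)] -> total=3
Click 4 (2,4) count=0: revealed 12 new [(1,3) (1,4) (1,5) (2,4) (2,5) (3,3) (3,4) (3,5) (4,4) (4,5) (5,4) (5,5)] -> total=15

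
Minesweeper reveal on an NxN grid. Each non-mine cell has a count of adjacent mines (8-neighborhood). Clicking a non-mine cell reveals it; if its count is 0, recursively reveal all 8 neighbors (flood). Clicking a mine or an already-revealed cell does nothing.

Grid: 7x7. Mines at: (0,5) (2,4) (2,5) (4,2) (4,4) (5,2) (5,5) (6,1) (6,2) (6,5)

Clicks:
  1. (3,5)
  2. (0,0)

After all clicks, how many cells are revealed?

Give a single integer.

Answer: 23

Derivation:
Click 1 (3,5) count=3: revealed 1 new [(3,5)] -> total=1
Click 2 (0,0) count=0: revealed 22 new [(0,0) (0,1) (0,2) (0,3) (0,4) (1,0) (1,1) (1,2) (1,3) (1,4) (2,0) (2,1) (2,2) (2,3) (3,0) (3,1) (3,2) (3,3) (4,0) (4,1) (5,0) (5,1)] -> total=23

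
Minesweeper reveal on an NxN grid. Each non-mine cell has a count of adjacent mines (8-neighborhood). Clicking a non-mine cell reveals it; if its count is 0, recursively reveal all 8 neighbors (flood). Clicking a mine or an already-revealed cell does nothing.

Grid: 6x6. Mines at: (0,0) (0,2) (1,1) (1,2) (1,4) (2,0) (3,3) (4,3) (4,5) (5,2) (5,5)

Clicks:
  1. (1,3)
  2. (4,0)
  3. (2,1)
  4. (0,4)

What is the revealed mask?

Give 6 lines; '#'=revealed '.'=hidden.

Click 1 (1,3) count=3: revealed 1 new [(1,3)] -> total=1
Click 2 (4,0) count=0: revealed 6 new [(3,0) (3,1) (4,0) (4,1) (5,0) (5,1)] -> total=7
Click 3 (2,1) count=3: revealed 1 new [(2,1)] -> total=8
Click 4 (0,4) count=1: revealed 1 new [(0,4)] -> total=9

Answer: ....#.
...#..
.#....
##....
##....
##....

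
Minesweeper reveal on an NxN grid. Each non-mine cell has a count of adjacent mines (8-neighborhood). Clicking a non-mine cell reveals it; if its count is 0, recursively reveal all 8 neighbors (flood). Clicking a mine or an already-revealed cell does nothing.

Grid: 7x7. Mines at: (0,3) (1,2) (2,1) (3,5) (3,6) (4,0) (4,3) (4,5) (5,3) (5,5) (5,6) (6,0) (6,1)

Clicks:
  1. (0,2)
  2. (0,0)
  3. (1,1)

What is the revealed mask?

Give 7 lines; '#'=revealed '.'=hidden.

Answer: ###....
##.....
.......
.......
.......
.......
.......

Derivation:
Click 1 (0,2) count=2: revealed 1 new [(0,2)] -> total=1
Click 2 (0,0) count=0: revealed 4 new [(0,0) (0,1) (1,0) (1,1)] -> total=5
Click 3 (1,1) count=2: revealed 0 new [(none)] -> total=5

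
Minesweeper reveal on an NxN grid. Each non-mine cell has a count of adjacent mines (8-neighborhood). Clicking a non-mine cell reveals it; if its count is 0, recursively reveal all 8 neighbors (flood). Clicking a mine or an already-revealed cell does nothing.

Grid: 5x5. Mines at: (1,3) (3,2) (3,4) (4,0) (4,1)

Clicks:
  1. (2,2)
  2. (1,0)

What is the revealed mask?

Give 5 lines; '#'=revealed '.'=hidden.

Click 1 (2,2) count=2: revealed 1 new [(2,2)] -> total=1
Click 2 (1,0) count=0: revealed 10 new [(0,0) (0,1) (0,2) (1,0) (1,1) (1,2) (2,0) (2,1) (3,0) (3,1)] -> total=11

Answer: ###..
###..
###..
##...
.....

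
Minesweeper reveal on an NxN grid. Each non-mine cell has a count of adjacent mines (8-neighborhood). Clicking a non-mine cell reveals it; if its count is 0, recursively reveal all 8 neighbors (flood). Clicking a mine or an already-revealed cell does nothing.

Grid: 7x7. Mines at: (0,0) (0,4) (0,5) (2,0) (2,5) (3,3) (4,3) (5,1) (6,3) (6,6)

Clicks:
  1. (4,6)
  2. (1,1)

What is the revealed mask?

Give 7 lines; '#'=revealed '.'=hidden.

Answer: .......
.#.....
.......
....###
....###
....###
.......

Derivation:
Click 1 (4,6) count=0: revealed 9 new [(3,4) (3,5) (3,6) (4,4) (4,5) (4,6) (5,4) (5,5) (5,6)] -> total=9
Click 2 (1,1) count=2: revealed 1 new [(1,1)] -> total=10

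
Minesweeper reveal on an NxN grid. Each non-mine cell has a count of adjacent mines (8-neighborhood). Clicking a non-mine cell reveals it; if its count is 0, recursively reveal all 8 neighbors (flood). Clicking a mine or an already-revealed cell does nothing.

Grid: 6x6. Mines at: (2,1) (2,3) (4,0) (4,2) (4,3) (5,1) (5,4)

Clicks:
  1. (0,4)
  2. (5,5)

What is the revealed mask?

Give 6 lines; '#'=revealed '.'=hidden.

Answer: ######
######
....##
....##
....##
.....#

Derivation:
Click 1 (0,4) count=0: revealed 18 new [(0,0) (0,1) (0,2) (0,3) (0,4) (0,5) (1,0) (1,1) (1,2) (1,3) (1,4) (1,5) (2,4) (2,5) (3,4) (3,5) (4,4) (4,5)] -> total=18
Click 2 (5,5) count=1: revealed 1 new [(5,5)] -> total=19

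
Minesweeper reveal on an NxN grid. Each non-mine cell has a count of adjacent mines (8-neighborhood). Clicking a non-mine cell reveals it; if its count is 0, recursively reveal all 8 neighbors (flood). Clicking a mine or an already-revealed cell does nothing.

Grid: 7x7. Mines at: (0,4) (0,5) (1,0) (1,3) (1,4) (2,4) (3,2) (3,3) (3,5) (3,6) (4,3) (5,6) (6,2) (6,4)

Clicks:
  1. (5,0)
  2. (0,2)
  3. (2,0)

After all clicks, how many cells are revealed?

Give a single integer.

Answer: 11

Derivation:
Click 1 (5,0) count=0: revealed 10 new [(2,0) (2,1) (3,0) (3,1) (4,0) (4,1) (5,0) (5,1) (6,0) (6,1)] -> total=10
Click 2 (0,2) count=1: revealed 1 new [(0,2)] -> total=11
Click 3 (2,0) count=1: revealed 0 new [(none)] -> total=11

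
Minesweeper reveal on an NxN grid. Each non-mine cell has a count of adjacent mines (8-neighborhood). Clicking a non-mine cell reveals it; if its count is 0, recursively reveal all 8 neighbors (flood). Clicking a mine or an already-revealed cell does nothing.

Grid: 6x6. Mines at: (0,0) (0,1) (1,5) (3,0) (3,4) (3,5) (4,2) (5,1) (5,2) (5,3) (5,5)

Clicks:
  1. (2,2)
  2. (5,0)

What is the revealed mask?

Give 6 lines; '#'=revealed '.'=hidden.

Click 1 (2,2) count=0: revealed 14 new [(0,2) (0,3) (0,4) (1,1) (1,2) (1,3) (1,4) (2,1) (2,2) (2,3) (2,4) (3,1) (3,2) (3,3)] -> total=14
Click 2 (5,0) count=1: revealed 1 new [(5,0)] -> total=15

Answer: ..###.
.####.
.####.
.###..
......
#.....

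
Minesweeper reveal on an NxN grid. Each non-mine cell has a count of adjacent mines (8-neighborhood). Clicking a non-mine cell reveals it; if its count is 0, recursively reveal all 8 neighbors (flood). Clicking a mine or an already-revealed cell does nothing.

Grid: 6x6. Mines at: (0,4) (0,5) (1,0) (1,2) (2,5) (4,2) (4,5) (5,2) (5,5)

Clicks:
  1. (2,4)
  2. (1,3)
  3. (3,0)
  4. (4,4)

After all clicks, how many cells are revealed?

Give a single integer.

Answer: 11

Derivation:
Click 1 (2,4) count=1: revealed 1 new [(2,4)] -> total=1
Click 2 (1,3) count=2: revealed 1 new [(1,3)] -> total=2
Click 3 (3,0) count=0: revealed 8 new [(2,0) (2,1) (3,0) (3,1) (4,0) (4,1) (5,0) (5,1)] -> total=10
Click 4 (4,4) count=2: revealed 1 new [(4,4)] -> total=11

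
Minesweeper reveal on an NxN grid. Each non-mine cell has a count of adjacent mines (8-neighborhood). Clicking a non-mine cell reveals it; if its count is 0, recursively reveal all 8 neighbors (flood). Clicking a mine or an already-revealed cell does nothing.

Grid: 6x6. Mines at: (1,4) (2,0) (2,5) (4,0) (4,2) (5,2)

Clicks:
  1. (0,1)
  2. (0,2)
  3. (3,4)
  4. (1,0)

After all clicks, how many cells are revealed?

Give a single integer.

Click 1 (0,1) count=0: revealed 14 new [(0,0) (0,1) (0,2) (0,3) (1,0) (1,1) (1,2) (1,3) (2,1) (2,2) (2,3) (3,1) (3,2) (3,3)] -> total=14
Click 2 (0,2) count=0: revealed 0 new [(none)] -> total=14
Click 3 (3,4) count=1: revealed 1 new [(3,4)] -> total=15
Click 4 (1,0) count=1: revealed 0 new [(none)] -> total=15

Answer: 15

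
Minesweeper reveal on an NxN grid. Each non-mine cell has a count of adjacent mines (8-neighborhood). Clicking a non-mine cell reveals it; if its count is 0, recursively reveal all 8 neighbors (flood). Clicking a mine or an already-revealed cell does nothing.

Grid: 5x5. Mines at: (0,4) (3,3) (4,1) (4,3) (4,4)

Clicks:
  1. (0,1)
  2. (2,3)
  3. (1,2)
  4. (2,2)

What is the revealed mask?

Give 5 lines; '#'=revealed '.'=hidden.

Click 1 (0,1) count=0: revealed 15 new [(0,0) (0,1) (0,2) (0,3) (1,0) (1,1) (1,2) (1,3) (2,0) (2,1) (2,2) (2,3) (3,0) (3,1) (3,2)] -> total=15
Click 2 (2,3) count=1: revealed 0 new [(none)] -> total=15
Click 3 (1,2) count=0: revealed 0 new [(none)] -> total=15
Click 4 (2,2) count=1: revealed 0 new [(none)] -> total=15

Answer: ####.
####.
####.
###..
.....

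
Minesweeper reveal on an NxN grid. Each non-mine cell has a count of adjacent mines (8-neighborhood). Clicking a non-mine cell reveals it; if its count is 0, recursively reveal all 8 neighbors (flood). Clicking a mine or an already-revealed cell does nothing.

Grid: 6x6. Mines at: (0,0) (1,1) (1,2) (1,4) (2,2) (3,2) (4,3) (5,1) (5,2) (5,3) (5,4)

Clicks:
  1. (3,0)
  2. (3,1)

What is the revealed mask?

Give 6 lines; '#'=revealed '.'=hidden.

Click 1 (3,0) count=0: revealed 6 new [(2,0) (2,1) (3,0) (3,1) (4,0) (4,1)] -> total=6
Click 2 (3,1) count=2: revealed 0 new [(none)] -> total=6

Answer: ......
......
##....
##....
##....
......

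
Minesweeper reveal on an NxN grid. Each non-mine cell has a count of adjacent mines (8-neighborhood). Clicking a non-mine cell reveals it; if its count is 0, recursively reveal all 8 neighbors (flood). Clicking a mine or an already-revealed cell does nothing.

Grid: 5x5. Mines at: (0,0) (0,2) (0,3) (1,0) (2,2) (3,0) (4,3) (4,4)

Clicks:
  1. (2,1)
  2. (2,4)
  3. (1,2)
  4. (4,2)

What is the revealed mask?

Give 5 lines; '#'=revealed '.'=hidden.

Click 1 (2,1) count=3: revealed 1 new [(2,1)] -> total=1
Click 2 (2,4) count=0: revealed 6 new [(1,3) (1,4) (2,3) (2,4) (3,3) (3,4)] -> total=7
Click 3 (1,2) count=3: revealed 1 new [(1,2)] -> total=8
Click 4 (4,2) count=1: revealed 1 new [(4,2)] -> total=9

Answer: .....
..###
.#.##
...##
..#..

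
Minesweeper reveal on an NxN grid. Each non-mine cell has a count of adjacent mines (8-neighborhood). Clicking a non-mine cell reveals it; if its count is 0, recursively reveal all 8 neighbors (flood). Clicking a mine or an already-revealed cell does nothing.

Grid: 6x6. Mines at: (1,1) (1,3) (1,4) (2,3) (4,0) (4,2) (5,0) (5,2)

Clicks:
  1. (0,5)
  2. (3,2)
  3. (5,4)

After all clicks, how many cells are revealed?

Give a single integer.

Answer: 13

Derivation:
Click 1 (0,5) count=1: revealed 1 new [(0,5)] -> total=1
Click 2 (3,2) count=2: revealed 1 new [(3,2)] -> total=2
Click 3 (5,4) count=0: revealed 11 new [(2,4) (2,5) (3,3) (3,4) (3,5) (4,3) (4,4) (4,5) (5,3) (5,4) (5,5)] -> total=13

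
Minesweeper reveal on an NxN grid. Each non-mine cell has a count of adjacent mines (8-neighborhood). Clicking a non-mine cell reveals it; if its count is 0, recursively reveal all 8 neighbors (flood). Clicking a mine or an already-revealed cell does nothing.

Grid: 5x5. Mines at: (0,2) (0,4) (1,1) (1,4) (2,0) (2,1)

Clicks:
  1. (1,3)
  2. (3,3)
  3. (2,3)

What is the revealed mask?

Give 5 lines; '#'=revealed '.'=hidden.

Answer: .....
...#.
..###
#####
#####

Derivation:
Click 1 (1,3) count=3: revealed 1 new [(1,3)] -> total=1
Click 2 (3,3) count=0: revealed 13 new [(2,2) (2,3) (2,4) (3,0) (3,1) (3,2) (3,3) (3,4) (4,0) (4,1) (4,2) (4,3) (4,4)] -> total=14
Click 3 (2,3) count=1: revealed 0 new [(none)] -> total=14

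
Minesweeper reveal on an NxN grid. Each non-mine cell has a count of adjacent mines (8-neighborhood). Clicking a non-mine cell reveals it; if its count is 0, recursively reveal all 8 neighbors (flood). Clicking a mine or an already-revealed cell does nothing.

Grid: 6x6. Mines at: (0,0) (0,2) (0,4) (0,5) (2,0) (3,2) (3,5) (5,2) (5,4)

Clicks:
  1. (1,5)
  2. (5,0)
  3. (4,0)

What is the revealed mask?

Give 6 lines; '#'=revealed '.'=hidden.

Answer: ......
.....#
......
##....
##....
##....

Derivation:
Click 1 (1,5) count=2: revealed 1 new [(1,5)] -> total=1
Click 2 (5,0) count=0: revealed 6 new [(3,0) (3,1) (4,0) (4,1) (5,0) (5,1)] -> total=7
Click 3 (4,0) count=0: revealed 0 new [(none)] -> total=7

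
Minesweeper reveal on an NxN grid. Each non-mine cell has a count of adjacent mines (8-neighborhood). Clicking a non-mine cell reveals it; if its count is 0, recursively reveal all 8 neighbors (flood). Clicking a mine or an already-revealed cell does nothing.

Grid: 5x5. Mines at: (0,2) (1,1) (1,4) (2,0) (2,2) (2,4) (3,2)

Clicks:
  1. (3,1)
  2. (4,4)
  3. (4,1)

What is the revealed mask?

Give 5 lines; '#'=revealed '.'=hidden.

Click 1 (3,1) count=3: revealed 1 new [(3,1)] -> total=1
Click 2 (4,4) count=0: revealed 4 new [(3,3) (3,4) (4,3) (4,4)] -> total=5
Click 3 (4,1) count=1: revealed 1 new [(4,1)] -> total=6

Answer: .....
.....
.....
.#.##
.#.##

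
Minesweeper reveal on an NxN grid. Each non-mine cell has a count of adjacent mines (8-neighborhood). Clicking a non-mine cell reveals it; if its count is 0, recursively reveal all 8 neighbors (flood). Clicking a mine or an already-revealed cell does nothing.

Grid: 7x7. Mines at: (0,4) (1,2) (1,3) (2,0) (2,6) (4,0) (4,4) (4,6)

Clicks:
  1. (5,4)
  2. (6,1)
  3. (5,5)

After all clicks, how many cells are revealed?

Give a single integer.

Answer: 23

Derivation:
Click 1 (5,4) count=1: revealed 1 new [(5,4)] -> total=1
Click 2 (6,1) count=0: revealed 22 new [(2,1) (2,2) (2,3) (3,1) (3,2) (3,3) (4,1) (4,2) (4,3) (5,0) (5,1) (5,2) (5,3) (5,5) (5,6) (6,0) (6,1) (6,2) (6,3) (6,4) (6,5) (6,6)] -> total=23
Click 3 (5,5) count=2: revealed 0 new [(none)] -> total=23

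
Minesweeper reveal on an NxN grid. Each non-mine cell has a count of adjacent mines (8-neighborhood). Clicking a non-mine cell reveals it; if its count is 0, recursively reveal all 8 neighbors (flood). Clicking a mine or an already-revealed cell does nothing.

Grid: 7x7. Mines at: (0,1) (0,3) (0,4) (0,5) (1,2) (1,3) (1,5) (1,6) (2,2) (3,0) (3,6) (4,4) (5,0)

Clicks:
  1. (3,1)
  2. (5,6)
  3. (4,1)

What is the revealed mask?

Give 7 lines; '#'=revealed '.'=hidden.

Answer: .......
.......
.......
.###...
.###.##
.######
.######

Derivation:
Click 1 (3,1) count=2: revealed 1 new [(3,1)] -> total=1
Click 2 (5,6) count=0: revealed 19 new [(3,2) (3,3) (4,1) (4,2) (4,3) (4,5) (4,6) (5,1) (5,2) (5,3) (5,4) (5,5) (5,6) (6,1) (6,2) (6,3) (6,4) (6,5) (6,6)] -> total=20
Click 3 (4,1) count=2: revealed 0 new [(none)] -> total=20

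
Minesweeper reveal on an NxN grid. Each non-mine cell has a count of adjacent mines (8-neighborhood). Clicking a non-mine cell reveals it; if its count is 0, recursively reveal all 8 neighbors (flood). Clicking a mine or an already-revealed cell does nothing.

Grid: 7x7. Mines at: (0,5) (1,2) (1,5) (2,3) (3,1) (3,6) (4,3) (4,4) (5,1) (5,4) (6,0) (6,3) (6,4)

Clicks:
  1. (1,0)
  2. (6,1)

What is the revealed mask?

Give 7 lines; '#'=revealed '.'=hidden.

Click 1 (1,0) count=0: revealed 6 new [(0,0) (0,1) (1,0) (1,1) (2,0) (2,1)] -> total=6
Click 2 (6,1) count=2: revealed 1 new [(6,1)] -> total=7

Answer: ##.....
##.....
##.....
.......
.......
.......
.#.....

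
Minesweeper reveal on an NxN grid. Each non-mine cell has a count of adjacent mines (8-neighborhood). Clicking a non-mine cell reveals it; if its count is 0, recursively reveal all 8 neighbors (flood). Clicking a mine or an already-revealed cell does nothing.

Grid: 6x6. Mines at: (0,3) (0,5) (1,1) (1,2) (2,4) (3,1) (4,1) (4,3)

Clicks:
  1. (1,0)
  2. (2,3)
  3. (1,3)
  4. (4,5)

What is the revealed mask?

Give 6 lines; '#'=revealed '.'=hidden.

Answer: ......
#..#..
...#..
....##
....##
....##

Derivation:
Click 1 (1,0) count=1: revealed 1 new [(1,0)] -> total=1
Click 2 (2,3) count=2: revealed 1 new [(2,3)] -> total=2
Click 3 (1,3) count=3: revealed 1 new [(1,3)] -> total=3
Click 4 (4,5) count=0: revealed 6 new [(3,4) (3,5) (4,4) (4,5) (5,4) (5,5)] -> total=9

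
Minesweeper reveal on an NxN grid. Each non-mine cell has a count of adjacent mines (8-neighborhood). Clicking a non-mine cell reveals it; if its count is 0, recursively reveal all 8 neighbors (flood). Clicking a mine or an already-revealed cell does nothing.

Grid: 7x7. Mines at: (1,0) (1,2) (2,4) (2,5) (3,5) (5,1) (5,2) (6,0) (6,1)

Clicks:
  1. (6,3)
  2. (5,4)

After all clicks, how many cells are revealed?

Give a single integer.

Click 1 (6,3) count=1: revealed 1 new [(6,3)] -> total=1
Click 2 (5,4) count=0: revealed 11 new [(4,3) (4,4) (4,5) (4,6) (5,3) (5,4) (5,5) (5,6) (6,4) (6,5) (6,6)] -> total=12

Answer: 12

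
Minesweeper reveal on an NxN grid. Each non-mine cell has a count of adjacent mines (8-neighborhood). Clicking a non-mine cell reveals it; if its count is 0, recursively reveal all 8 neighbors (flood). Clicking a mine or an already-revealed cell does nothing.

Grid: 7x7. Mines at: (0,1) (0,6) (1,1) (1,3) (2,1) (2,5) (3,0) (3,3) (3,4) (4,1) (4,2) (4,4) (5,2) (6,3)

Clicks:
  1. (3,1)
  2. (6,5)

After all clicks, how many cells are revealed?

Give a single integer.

Answer: 11

Derivation:
Click 1 (3,1) count=4: revealed 1 new [(3,1)] -> total=1
Click 2 (6,5) count=0: revealed 10 new [(3,5) (3,6) (4,5) (4,6) (5,4) (5,5) (5,6) (6,4) (6,5) (6,6)] -> total=11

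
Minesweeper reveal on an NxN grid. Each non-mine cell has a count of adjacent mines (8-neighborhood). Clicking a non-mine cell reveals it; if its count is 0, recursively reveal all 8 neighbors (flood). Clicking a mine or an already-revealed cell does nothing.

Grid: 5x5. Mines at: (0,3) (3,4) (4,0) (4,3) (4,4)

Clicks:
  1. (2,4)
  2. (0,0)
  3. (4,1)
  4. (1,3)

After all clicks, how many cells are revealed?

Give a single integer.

Answer: 17

Derivation:
Click 1 (2,4) count=1: revealed 1 new [(2,4)] -> total=1
Click 2 (0,0) count=0: revealed 15 new [(0,0) (0,1) (0,2) (1,0) (1,1) (1,2) (1,3) (2,0) (2,1) (2,2) (2,3) (3,0) (3,1) (3,2) (3,3)] -> total=16
Click 3 (4,1) count=1: revealed 1 new [(4,1)] -> total=17
Click 4 (1,3) count=1: revealed 0 new [(none)] -> total=17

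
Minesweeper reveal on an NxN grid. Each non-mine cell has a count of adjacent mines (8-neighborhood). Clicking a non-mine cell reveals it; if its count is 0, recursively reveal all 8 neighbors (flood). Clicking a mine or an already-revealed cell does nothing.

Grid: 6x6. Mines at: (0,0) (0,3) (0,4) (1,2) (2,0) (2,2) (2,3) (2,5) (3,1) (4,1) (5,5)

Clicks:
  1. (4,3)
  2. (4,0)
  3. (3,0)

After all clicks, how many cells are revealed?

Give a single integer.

Answer: 11

Derivation:
Click 1 (4,3) count=0: revealed 9 new [(3,2) (3,3) (3,4) (4,2) (4,3) (4,4) (5,2) (5,3) (5,4)] -> total=9
Click 2 (4,0) count=2: revealed 1 new [(4,0)] -> total=10
Click 3 (3,0) count=3: revealed 1 new [(3,0)] -> total=11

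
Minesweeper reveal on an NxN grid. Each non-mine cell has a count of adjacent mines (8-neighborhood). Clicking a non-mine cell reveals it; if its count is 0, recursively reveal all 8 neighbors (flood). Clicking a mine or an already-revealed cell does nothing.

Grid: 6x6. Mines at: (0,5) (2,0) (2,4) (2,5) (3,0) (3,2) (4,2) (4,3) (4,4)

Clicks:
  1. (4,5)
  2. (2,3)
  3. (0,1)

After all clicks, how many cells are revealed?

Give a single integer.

Click 1 (4,5) count=1: revealed 1 new [(4,5)] -> total=1
Click 2 (2,3) count=2: revealed 1 new [(2,3)] -> total=2
Click 3 (0,1) count=0: revealed 12 new [(0,0) (0,1) (0,2) (0,3) (0,4) (1,0) (1,1) (1,2) (1,3) (1,4) (2,1) (2,2)] -> total=14

Answer: 14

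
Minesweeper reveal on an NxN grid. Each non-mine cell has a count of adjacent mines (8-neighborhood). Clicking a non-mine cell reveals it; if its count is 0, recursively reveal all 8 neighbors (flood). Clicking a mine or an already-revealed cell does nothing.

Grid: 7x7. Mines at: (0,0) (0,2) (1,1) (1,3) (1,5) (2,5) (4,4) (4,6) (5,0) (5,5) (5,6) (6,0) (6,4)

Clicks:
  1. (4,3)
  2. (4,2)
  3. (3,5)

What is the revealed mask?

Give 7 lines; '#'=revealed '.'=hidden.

Answer: .......
.......
####...
####.#.
####...
.###...
.###...

Derivation:
Click 1 (4,3) count=1: revealed 1 new [(4,3)] -> total=1
Click 2 (4,2) count=0: revealed 17 new [(2,0) (2,1) (2,2) (2,3) (3,0) (3,1) (3,2) (3,3) (4,0) (4,1) (4,2) (5,1) (5,2) (5,3) (6,1) (6,2) (6,3)] -> total=18
Click 3 (3,5) count=3: revealed 1 new [(3,5)] -> total=19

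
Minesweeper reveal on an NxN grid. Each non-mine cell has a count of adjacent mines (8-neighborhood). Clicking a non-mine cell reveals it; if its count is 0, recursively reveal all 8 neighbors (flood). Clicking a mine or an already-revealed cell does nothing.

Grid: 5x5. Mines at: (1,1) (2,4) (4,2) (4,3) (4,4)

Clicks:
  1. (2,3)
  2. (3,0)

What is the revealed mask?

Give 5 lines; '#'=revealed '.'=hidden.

Click 1 (2,3) count=1: revealed 1 new [(2,3)] -> total=1
Click 2 (3,0) count=0: revealed 6 new [(2,0) (2,1) (3,0) (3,1) (4,0) (4,1)] -> total=7

Answer: .....
.....
##.#.
##...
##...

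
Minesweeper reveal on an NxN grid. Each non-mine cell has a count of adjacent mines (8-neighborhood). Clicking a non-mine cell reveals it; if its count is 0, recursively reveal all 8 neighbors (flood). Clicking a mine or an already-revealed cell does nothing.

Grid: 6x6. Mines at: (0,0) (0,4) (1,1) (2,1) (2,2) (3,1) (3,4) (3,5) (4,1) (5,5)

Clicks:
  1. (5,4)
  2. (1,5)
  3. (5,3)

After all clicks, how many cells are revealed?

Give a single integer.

Click 1 (5,4) count=1: revealed 1 new [(5,4)] -> total=1
Click 2 (1,5) count=1: revealed 1 new [(1,5)] -> total=2
Click 3 (5,3) count=0: revealed 5 new [(4,2) (4,3) (4,4) (5,2) (5,3)] -> total=7

Answer: 7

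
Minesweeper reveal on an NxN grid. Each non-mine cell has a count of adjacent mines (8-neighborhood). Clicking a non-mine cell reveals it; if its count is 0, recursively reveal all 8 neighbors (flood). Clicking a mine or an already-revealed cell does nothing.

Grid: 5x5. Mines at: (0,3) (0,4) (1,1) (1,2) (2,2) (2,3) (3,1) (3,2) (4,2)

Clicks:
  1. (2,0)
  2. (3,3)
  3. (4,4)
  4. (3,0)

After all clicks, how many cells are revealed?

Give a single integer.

Answer: 6

Derivation:
Click 1 (2,0) count=2: revealed 1 new [(2,0)] -> total=1
Click 2 (3,3) count=4: revealed 1 new [(3,3)] -> total=2
Click 3 (4,4) count=0: revealed 3 new [(3,4) (4,3) (4,4)] -> total=5
Click 4 (3,0) count=1: revealed 1 new [(3,0)] -> total=6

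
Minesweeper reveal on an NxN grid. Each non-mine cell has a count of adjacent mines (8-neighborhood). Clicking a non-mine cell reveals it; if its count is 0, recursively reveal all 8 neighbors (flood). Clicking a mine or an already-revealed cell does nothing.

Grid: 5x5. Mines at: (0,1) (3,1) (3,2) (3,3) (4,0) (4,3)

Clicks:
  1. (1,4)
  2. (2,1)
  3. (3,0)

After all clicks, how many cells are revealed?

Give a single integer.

Click 1 (1,4) count=0: revealed 9 new [(0,2) (0,3) (0,4) (1,2) (1,3) (1,4) (2,2) (2,3) (2,4)] -> total=9
Click 2 (2,1) count=2: revealed 1 new [(2,1)] -> total=10
Click 3 (3,0) count=2: revealed 1 new [(3,0)] -> total=11

Answer: 11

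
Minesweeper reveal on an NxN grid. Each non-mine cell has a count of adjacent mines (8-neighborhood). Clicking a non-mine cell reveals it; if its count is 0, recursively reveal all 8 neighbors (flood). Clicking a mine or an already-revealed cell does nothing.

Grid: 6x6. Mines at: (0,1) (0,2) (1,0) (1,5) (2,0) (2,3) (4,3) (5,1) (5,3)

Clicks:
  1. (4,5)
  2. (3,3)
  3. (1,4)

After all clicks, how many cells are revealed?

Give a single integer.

Answer: 10

Derivation:
Click 1 (4,5) count=0: revealed 8 new [(2,4) (2,5) (3,4) (3,5) (4,4) (4,5) (5,4) (5,5)] -> total=8
Click 2 (3,3) count=2: revealed 1 new [(3,3)] -> total=9
Click 3 (1,4) count=2: revealed 1 new [(1,4)] -> total=10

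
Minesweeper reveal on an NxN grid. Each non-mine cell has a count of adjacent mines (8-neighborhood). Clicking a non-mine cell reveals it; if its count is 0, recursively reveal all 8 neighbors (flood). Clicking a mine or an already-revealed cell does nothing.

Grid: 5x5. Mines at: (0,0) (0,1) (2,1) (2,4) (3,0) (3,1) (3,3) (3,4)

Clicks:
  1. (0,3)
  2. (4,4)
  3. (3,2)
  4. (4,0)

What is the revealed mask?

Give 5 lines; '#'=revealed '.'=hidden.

Answer: ..###
..###
.....
..#..
#...#

Derivation:
Click 1 (0,3) count=0: revealed 6 new [(0,2) (0,3) (0,4) (1,2) (1,3) (1,4)] -> total=6
Click 2 (4,4) count=2: revealed 1 new [(4,4)] -> total=7
Click 3 (3,2) count=3: revealed 1 new [(3,2)] -> total=8
Click 4 (4,0) count=2: revealed 1 new [(4,0)] -> total=9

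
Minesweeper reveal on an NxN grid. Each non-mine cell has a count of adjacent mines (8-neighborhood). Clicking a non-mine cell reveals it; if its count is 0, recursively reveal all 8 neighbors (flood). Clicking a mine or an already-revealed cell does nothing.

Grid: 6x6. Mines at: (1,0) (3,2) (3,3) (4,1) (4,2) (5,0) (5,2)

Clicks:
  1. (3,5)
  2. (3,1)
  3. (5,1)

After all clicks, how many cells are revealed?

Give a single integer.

Click 1 (3,5) count=0: revealed 23 new [(0,1) (0,2) (0,3) (0,4) (0,5) (1,1) (1,2) (1,3) (1,4) (1,5) (2,1) (2,2) (2,3) (2,4) (2,5) (3,4) (3,5) (4,3) (4,4) (4,5) (5,3) (5,4) (5,5)] -> total=23
Click 2 (3,1) count=3: revealed 1 new [(3,1)] -> total=24
Click 3 (5,1) count=4: revealed 1 new [(5,1)] -> total=25

Answer: 25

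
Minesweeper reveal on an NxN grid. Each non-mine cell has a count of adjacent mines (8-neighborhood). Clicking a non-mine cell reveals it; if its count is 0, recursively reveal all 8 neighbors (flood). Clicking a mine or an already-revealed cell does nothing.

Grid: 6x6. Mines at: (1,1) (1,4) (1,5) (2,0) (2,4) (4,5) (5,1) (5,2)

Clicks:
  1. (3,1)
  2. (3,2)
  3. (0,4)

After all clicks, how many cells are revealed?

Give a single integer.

Click 1 (3,1) count=1: revealed 1 new [(3,1)] -> total=1
Click 2 (3,2) count=0: revealed 8 new [(2,1) (2,2) (2,3) (3,2) (3,3) (4,1) (4,2) (4,3)] -> total=9
Click 3 (0,4) count=2: revealed 1 new [(0,4)] -> total=10

Answer: 10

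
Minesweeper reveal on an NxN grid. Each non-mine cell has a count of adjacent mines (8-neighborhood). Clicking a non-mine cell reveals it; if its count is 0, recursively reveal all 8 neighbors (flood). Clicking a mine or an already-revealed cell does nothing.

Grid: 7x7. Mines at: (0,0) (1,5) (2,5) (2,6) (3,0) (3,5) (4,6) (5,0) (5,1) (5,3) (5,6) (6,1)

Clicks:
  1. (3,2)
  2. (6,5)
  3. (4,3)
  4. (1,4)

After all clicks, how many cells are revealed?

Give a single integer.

Answer: 21

Derivation:
Click 1 (3,2) count=0: revealed 20 new [(0,1) (0,2) (0,3) (0,4) (1,1) (1,2) (1,3) (1,4) (2,1) (2,2) (2,3) (2,4) (3,1) (3,2) (3,3) (3,4) (4,1) (4,2) (4,3) (4,4)] -> total=20
Click 2 (6,5) count=1: revealed 1 new [(6,5)] -> total=21
Click 3 (4,3) count=1: revealed 0 new [(none)] -> total=21
Click 4 (1,4) count=2: revealed 0 new [(none)] -> total=21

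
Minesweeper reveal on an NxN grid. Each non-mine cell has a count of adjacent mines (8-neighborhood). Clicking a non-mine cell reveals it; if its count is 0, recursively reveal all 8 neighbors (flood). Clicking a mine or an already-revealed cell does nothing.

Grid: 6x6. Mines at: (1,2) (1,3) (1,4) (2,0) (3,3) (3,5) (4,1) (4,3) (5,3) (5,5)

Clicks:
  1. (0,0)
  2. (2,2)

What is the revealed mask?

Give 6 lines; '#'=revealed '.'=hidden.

Answer: ##....
##....
..#...
......
......
......

Derivation:
Click 1 (0,0) count=0: revealed 4 new [(0,0) (0,1) (1,0) (1,1)] -> total=4
Click 2 (2,2) count=3: revealed 1 new [(2,2)] -> total=5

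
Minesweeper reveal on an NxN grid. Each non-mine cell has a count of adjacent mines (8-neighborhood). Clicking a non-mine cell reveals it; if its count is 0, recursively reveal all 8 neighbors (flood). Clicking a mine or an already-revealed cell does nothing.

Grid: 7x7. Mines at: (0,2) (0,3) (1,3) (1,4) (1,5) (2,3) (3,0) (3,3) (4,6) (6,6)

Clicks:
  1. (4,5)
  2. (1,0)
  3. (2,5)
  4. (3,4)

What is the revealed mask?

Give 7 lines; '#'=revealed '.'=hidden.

Answer: ##.....
##.....
##...#.
....#..
.....#.
.......
.......

Derivation:
Click 1 (4,5) count=1: revealed 1 new [(4,5)] -> total=1
Click 2 (1,0) count=0: revealed 6 new [(0,0) (0,1) (1,0) (1,1) (2,0) (2,1)] -> total=7
Click 3 (2,5) count=2: revealed 1 new [(2,5)] -> total=8
Click 4 (3,4) count=2: revealed 1 new [(3,4)] -> total=9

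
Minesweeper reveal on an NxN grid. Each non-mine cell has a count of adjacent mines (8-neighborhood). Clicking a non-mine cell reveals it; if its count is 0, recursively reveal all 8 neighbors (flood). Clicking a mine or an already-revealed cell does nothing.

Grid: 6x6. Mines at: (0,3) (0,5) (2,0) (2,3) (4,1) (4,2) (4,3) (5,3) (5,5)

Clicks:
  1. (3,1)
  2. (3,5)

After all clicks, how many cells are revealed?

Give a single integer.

Answer: 9

Derivation:
Click 1 (3,1) count=3: revealed 1 new [(3,1)] -> total=1
Click 2 (3,5) count=0: revealed 8 new [(1,4) (1,5) (2,4) (2,5) (3,4) (3,5) (4,4) (4,5)] -> total=9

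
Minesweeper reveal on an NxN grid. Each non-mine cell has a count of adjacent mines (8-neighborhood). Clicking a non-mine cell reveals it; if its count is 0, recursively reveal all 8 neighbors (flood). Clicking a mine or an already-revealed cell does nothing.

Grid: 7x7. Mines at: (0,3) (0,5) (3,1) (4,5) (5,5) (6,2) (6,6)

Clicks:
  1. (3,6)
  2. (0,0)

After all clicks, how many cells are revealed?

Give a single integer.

Answer: 10

Derivation:
Click 1 (3,6) count=1: revealed 1 new [(3,6)] -> total=1
Click 2 (0,0) count=0: revealed 9 new [(0,0) (0,1) (0,2) (1,0) (1,1) (1,2) (2,0) (2,1) (2,2)] -> total=10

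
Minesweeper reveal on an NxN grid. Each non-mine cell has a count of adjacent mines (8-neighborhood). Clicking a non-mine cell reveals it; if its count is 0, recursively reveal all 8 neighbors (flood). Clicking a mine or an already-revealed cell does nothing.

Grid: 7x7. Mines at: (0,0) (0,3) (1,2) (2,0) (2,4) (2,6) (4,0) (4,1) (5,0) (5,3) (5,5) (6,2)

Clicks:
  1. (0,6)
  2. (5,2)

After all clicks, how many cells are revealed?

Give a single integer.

Click 1 (0,6) count=0: revealed 6 new [(0,4) (0,5) (0,6) (1,4) (1,5) (1,6)] -> total=6
Click 2 (5,2) count=3: revealed 1 new [(5,2)] -> total=7

Answer: 7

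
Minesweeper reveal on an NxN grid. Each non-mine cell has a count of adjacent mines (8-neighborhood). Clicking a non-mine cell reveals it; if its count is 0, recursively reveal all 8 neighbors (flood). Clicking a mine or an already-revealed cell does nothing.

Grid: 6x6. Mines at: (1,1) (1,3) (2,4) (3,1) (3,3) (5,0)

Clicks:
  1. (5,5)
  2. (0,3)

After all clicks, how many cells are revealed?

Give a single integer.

Answer: 13

Derivation:
Click 1 (5,5) count=0: revealed 12 new [(3,4) (3,5) (4,1) (4,2) (4,3) (4,4) (4,5) (5,1) (5,2) (5,3) (5,4) (5,5)] -> total=12
Click 2 (0,3) count=1: revealed 1 new [(0,3)] -> total=13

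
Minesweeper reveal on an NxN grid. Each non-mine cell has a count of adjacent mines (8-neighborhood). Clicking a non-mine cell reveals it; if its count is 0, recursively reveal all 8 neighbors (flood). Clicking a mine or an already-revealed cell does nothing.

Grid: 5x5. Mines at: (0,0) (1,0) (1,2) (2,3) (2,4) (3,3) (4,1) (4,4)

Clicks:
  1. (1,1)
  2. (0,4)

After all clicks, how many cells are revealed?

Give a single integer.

Answer: 5

Derivation:
Click 1 (1,1) count=3: revealed 1 new [(1,1)] -> total=1
Click 2 (0,4) count=0: revealed 4 new [(0,3) (0,4) (1,3) (1,4)] -> total=5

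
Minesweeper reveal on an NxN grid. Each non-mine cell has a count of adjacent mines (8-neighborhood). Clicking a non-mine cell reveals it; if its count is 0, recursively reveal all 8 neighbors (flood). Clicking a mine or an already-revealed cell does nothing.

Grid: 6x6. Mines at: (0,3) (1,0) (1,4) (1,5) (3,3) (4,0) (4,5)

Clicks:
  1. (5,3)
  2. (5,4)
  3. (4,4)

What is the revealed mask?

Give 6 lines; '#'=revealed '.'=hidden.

Click 1 (5,3) count=0: revealed 8 new [(4,1) (4,2) (4,3) (4,4) (5,1) (5,2) (5,3) (5,4)] -> total=8
Click 2 (5,4) count=1: revealed 0 new [(none)] -> total=8
Click 3 (4,4) count=2: revealed 0 new [(none)] -> total=8

Answer: ......
......
......
......
.####.
.####.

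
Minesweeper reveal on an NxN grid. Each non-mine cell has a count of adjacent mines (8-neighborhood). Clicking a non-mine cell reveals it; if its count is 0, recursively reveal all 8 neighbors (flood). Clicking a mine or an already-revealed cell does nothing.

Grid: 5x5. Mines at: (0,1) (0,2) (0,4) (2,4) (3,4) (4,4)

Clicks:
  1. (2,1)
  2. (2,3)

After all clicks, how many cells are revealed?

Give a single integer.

Answer: 16

Derivation:
Click 1 (2,1) count=0: revealed 16 new [(1,0) (1,1) (1,2) (1,3) (2,0) (2,1) (2,2) (2,3) (3,0) (3,1) (3,2) (3,3) (4,0) (4,1) (4,2) (4,3)] -> total=16
Click 2 (2,3) count=2: revealed 0 new [(none)] -> total=16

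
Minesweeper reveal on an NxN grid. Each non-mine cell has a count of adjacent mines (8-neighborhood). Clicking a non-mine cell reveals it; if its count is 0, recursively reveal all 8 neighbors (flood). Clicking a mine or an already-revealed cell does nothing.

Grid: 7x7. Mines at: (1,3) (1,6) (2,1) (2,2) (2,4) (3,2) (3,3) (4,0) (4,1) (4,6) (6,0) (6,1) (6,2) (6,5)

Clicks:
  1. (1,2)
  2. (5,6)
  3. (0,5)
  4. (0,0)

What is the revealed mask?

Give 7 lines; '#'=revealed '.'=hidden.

Click 1 (1,2) count=3: revealed 1 new [(1,2)] -> total=1
Click 2 (5,6) count=2: revealed 1 new [(5,6)] -> total=2
Click 3 (0,5) count=1: revealed 1 new [(0,5)] -> total=3
Click 4 (0,0) count=0: revealed 5 new [(0,0) (0,1) (0,2) (1,0) (1,1)] -> total=8

Answer: ###..#.
###....
.......
.......
.......
......#
.......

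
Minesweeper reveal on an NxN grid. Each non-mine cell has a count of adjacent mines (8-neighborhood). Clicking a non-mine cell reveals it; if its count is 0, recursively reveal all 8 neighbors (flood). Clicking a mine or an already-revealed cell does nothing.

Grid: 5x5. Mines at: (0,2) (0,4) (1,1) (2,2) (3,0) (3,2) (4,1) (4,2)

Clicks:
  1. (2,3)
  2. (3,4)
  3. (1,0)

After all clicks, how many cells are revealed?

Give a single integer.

Answer: 9

Derivation:
Click 1 (2,3) count=2: revealed 1 new [(2,3)] -> total=1
Click 2 (3,4) count=0: revealed 7 new [(1,3) (1,4) (2,4) (3,3) (3,4) (4,3) (4,4)] -> total=8
Click 3 (1,0) count=1: revealed 1 new [(1,0)] -> total=9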